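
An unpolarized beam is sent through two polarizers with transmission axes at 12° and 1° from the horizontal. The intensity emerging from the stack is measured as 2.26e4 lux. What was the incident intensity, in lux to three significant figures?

I₀ ≈ 4.69e4 lux

Unpolarized light through the first polarizer → I₁ = ½ I₀, now polarized at 12°.
I₂ = I₁ cos²(1° − 12°) = 0.5 I₀ · cos²(11°) = 0.4818 I₀.
So 2.26e4 lux = 0.4818 I₀, giving I₀ = 2.26e4/0.4818 = 4.691e+04 lux.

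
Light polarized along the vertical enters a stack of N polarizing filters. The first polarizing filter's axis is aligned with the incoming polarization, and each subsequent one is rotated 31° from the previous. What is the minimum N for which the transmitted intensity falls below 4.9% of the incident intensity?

First polarizer is aligned with the polarization: full transmission.
Each further stage multiplies by cos²(31°) = 0.7347.
After N polarizers: T = 0.7347^(N−1). Require T < 0.049 ⇒ N−1 > ln(0.049)/ln(0.7347) = 9.78, so N−1 ≥ 10 and N = 11.
Check: N=11 gives T = 0.04585 < 0.049; N=10 gives T = 0.0624.

N = 11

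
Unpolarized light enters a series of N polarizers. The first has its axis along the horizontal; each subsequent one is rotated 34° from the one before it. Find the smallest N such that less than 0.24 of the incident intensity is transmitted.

N = 3

First polarizer halves the unpolarized light: factor 1/2.
Each further stage multiplies by cos²(34°) = 0.6873.
After N polarizers: T = 0.5·0.6873^(N−1). Require T < 0.24 ⇒ N−1 > ln(0.24/0.5)/ln(0.6873) = 1.96, so N−1 ≥ 2 and N = 3.
Check: N=3 gives T = 0.2362 < 0.24; N=2 gives T = 0.3437.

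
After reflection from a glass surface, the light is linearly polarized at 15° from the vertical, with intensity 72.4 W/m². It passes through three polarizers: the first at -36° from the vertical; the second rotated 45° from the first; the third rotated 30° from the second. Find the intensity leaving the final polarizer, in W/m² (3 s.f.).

I ≈ 10.8 W/m²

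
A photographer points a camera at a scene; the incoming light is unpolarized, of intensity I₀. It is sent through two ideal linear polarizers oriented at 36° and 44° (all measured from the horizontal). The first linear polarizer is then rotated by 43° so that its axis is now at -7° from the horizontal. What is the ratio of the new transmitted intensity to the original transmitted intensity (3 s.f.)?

I_new/I_old ≈ 0.404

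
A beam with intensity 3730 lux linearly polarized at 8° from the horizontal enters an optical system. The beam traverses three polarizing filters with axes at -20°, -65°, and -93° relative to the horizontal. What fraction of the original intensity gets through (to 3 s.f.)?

I/I₀ ≈ 0.304

By Malus's law, I₁ = 3730 lux · cos²(28°) = 2908 lux.
I₂ = I₁ · cos²(45°) = 2908 · 0.5 = 1454 lux.
I₃ = I₂ · cos²(28°) = 1454 · 0.7796 = 1133 lux.
Transmitted fraction = 0.3039.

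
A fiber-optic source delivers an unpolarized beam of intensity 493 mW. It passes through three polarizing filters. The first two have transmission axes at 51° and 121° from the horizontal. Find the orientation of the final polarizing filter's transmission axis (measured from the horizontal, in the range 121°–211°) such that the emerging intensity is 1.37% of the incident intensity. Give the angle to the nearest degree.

Unpolarized light through the first polarizer → I₁ = ½ I₀, now polarized at 51°.
I₂ = I₁ cos²(121° − 51°) = 0.5 I₀ · cos²(70°) = 0.05849 I₀.
Need I₃/I₀ = 0.0137, so cos²(θ − 121°) = 0.0137 / 0.05849 = 0.2342.
θ − 121° = arccos(√0.2342) = 61.1°, giving θ ≈ 121 + 61.1 = 182.1°.

θ ≈ 182°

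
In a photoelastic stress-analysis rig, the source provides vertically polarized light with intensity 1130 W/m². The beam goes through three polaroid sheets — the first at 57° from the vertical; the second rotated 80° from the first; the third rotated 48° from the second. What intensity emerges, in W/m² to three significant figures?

I₁ = 1130 W/m² · cos²(57°) = 335.2 W/m².
I₂ = I₁ · cos²(80°) = 335.2 · 0.03015 = 10.11 W/m².
I₃ = I₂ · cos²(48°) = 10.11 · 0.4477 = 4.525 W/m².

I ≈ 4.53 W/m²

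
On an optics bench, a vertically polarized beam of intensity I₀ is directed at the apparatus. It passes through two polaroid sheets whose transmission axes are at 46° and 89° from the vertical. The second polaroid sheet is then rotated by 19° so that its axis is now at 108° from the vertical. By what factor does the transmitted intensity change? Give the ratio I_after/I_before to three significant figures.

I_new/I_old ≈ 0.412

Before rotation:
I₁ = I₀ cos²(46° − 0°) = I₀ cos²(46°) = 0.4826 I₀.
I₂ = I₁ cos²(89° − 46°) = 0.4826 I₀ · cos²(43°) = 0.2581 I₀.
After rotation:
I₁ = I₀ cos²(46° − 0°) = I₀ cos²(46°) = 0.4826 I₀.
I₂ = I₁ cos²(108° − 46°) = 0.4826 I₀ · cos²(62°) = 0.1064 I₀.
Ratio = 0.1064 / 0.2581 = 0.4121.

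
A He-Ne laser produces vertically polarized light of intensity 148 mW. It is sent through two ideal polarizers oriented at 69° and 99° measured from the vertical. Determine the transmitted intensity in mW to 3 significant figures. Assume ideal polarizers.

I₁ = 148 mW · cos²(69°) = 19.01 mW.
I₂ = I₁ · cos²(30°) = 19.01 · 0.75 = 14.26 mW.

I ≈ 14.3 mW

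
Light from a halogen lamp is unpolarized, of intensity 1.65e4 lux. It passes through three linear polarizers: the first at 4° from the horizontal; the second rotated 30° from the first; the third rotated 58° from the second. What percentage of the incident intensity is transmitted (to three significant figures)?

Unpolarized light through the first polarizer → I₁ = 1.65e4 lux/2 = 8250 lux, polarized at 4°.
I₂ = I₁ · cos²(30°) = 8250 · 0.75 = 6188 lux.
I₃ = I₂ · cos²(58°) = 6188 · 0.2808 = 1738 lux.
That is 10.53% of the incident intensity.

≈ 10.5%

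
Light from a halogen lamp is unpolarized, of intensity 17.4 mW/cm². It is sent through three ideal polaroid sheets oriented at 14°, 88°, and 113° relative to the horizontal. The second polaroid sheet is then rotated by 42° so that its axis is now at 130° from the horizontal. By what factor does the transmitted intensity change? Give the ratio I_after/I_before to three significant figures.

Before rotation:
Unpolarized light through the first polarizer → I₁ = ½ I₀, now polarized at 14°.
I₂ = I₁ cos²(88° − 14°) = 0.5 I₀ · cos²(74°) = 0.03799 I₀.
I₃ = I₂ cos²(113° − 88°) = 0.03799 I₀ · cos²(25°) = 0.0312 I₀.
After rotation:
Unpolarized light through the first polarizer → I₁ = ½ I₀, now polarized at 14°.
Angle between axes 1 and 2: 64°. I₂ = 0.5 I₀ · cos²(64°) = 0.09608 I₀.
I₃ = I₂ cos²(113° − 130°) = 0.09608 I₀ · cos²(17°) = 0.08787 I₀.
Ratio = 0.08787 / 0.0312 = 2.816.

I_new/I_old ≈ 2.82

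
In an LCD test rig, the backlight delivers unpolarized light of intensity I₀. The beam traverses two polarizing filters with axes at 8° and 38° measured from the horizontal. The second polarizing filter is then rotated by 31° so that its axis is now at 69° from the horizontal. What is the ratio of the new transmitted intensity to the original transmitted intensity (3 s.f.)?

I_new/I_old ≈ 0.313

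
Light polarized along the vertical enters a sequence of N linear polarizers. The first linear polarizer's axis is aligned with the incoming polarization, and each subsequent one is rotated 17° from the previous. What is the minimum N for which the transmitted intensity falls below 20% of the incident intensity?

First polarizer is aligned with the polarization: full transmission.
Each further stage multiplies by cos²(17°) = 0.9145.
After N polarizers: T = 0.9145^(N−1). Require T < 0.20 ⇒ N−1 > ln(0.20)/ln(0.9145) = 18.01, so N−1 ≥ 19 and N = 20.
Check: N=20 gives T = 0.1831 < 0.20; N=19 gives T = 0.2002.

N = 20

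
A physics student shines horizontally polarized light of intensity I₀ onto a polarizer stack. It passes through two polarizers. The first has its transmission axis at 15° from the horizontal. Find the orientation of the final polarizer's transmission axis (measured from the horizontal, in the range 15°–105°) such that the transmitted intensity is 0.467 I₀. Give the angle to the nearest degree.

θ ≈ 60°

I₁ = I₀ cos²(15° − 0°) = I₀ cos²(15°) = 0.933 I₀.
Need I₂/I₀ = 0.467, so cos²(θ − 15°) = 0.467 / 0.933 = 0.5005.
θ − 15° = arccos(√0.5005) = 45.0°, giving θ ≈ 15 + 45.0 = 60.0°.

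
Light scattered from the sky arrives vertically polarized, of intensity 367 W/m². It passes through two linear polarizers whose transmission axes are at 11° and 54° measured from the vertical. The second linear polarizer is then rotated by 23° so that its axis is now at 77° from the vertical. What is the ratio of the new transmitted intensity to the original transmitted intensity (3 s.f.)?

Before rotation:
I₁ = I₀ cos²(11° − 0°) = I₀ cos²(11°) = 0.9636 I₀.
I₂ = I₁ cos²(54° − 11°) = 0.9636 I₀ · cos²(43°) = 0.5154 I₀.
After rotation:
I₁ = I₀ cos²(11° − 0°) = I₀ cos²(11°) = 0.9636 I₀.
I₂ = I₁ cos²(77° − 11°) = 0.9636 I₀ · cos²(66°) = 0.1594 I₀.
Ratio = 0.1594 / 0.5154 = 0.3093.

I_new/I_old ≈ 0.309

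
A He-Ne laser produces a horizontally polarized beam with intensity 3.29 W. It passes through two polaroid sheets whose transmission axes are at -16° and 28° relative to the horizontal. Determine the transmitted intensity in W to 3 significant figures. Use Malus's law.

By Malus's law, I₁ = 3.29 W · cos²(16°) = 3.04 W.
I₂ = I₁ · cos²(44°) = 3.04 · 0.5174 = 1.573 W.

I ≈ 1.57 W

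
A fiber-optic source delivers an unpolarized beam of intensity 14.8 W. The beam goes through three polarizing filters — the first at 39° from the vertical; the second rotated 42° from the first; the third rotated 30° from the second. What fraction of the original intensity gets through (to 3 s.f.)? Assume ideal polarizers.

Unpolarized light through the first polarizer → I₁ = 14.8 W/2 = 7.4 W, polarized at 39°.
I₂ = I₁ · cos²(42°) = 7.4 · 0.5523 = 4.087 W.
I₃ = I₂ · cos²(30°) = 4.087 · 0.75 = 3.065 W.
Transmitted fraction = 0.2071.

I/I₀ ≈ 0.207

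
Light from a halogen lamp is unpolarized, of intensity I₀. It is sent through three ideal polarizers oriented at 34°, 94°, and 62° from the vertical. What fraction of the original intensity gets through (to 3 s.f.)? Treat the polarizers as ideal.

≈ 0.0899 I₀

Unpolarized light through the first polarizer → I₁ = ½ I₀, now polarized at 34°.
I₂ = I₁ cos²(94° − 34°) = 0.5 I₀ · cos²(60°) = 0.125 I₀.
I₃ = I₂ cos²(62° − 94°) = 0.125 I₀ · cos²(32°) = 0.0899 I₀.
Transmitted fraction = 0.0899.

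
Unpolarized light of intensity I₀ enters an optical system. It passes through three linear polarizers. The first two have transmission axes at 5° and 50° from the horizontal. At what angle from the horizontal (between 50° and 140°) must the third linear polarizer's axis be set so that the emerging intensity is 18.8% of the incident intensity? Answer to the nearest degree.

θ ≈ 80°

Unpolarized light through the first polarizer → I₁ = ½ I₀, now polarized at 5°.
I₂ = I₁ cos²(50° − 5°) = 0.5 I₀ · cos²(45°) = 0.25 I₀.
Need I₃/I₀ = 0.188, so cos²(θ − 50°) = 0.188 / 0.25 = 0.752.
θ − 50° = arccos(√0.752) = 29.9°, giving θ ≈ 50 + 29.9 = 79.9°.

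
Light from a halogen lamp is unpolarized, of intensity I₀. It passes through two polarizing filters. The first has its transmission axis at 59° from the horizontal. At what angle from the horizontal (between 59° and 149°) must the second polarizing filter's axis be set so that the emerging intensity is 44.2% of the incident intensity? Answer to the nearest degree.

Unpolarized light through the first polarizer → I₁ = ½ I₀, now polarized at 59°.
Need I₂/I₀ = 0.442, so cos²(θ − 59°) = 0.442 / 0.5 = 0.884.
θ − 59° = arccos(√0.884) = 19.9°, giving θ ≈ 59 + 19.9 = 78.9°.

θ ≈ 79°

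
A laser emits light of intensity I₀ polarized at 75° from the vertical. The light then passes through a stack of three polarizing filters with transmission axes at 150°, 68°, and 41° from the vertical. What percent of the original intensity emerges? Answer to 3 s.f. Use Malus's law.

By Malus's law, I₁ = I₀ cos²(150° − 75°) = I₀ cos²(75°) = 0.06699 I₀.
I₂ = I₁ cos²(68° − 150°) = 0.06699 I₀ · cos²(82°) = 0.001297 I₀.
I₃ = I₂ cos²(41° − 68°) = 0.001297 I₀ · cos²(27°) = 0.00103 I₀.
That is 0.103% of the incident intensity.

≈ 0.103%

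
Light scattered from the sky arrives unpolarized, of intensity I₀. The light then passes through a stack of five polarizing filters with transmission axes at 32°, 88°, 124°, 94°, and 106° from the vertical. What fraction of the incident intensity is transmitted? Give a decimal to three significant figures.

≈ 0.0734 I₀

Unpolarized light through the first polarizer → I₁ = ½ I₀, now polarized at 32°.
I₂ = I₁ cos²(88° − 32°) = 0.5 I₀ · cos²(56°) = 0.1563 I₀.
I₃ = I₂ cos²(124° − 88°) = 0.1563 I₀ · cos²(36°) = 0.1023 I₀.
I₄ = I₃ cos²(94° − 124°) = 0.1023 I₀ · cos²(30°) = 0.07675 I₀.
I₅ = I₄ cos²(106° − 94°) = 0.07675 I₀ · cos²(12°) = 0.07343 I₀.
Transmitted fraction = 0.07343.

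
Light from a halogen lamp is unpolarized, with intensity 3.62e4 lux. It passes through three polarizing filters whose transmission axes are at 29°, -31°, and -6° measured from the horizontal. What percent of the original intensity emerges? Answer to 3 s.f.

Unpolarized light through the first polarizer → I₁ = 3.62e4 lux/2 = 1.81e+04 lux, polarized at 29°.
I₂ = I₁ · cos²(60°) = 1.81e+04 · 0.25 = 4525 lux.
I₃ = I₂ · cos²(25°) = 4525 · 0.8214 = 3717 lux.
That is 10.27% of the incident intensity.

≈ 10.3%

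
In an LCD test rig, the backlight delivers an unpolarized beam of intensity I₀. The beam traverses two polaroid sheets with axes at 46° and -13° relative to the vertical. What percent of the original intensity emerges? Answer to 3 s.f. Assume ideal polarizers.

≈ 13.3%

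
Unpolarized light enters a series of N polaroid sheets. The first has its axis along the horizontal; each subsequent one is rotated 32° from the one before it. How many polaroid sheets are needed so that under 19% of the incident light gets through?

N = 4

First polarizer halves the unpolarized light: factor 1/2.
Each further stage multiplies by cos²(32°) = 0.7192.
After N polarizers: T = 0.5·0.7192^(N−1). Require T < 0.19 ⇒ N−1 > ln(0.19/0.5)/ln(0.7192) = 2.94, so N−1 ≥ 3 and N = 4.
Check: N=4 gives T = 0.186 < 0.19; N=3 gives T = 0.2586.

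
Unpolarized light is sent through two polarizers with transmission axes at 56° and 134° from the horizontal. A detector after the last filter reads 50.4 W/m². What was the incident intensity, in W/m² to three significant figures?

I₀ ≈ 2330 W/m²

Unpolarized light through the first polarizer → I₁ = ½ I₀, now polarized at 56°.
I₂ = I₁ cos²(134° − 56°) = 0.5 I₀ · cos²(78°) = 0.02161 I₀.
So 50.4 W/m² = 0.02161 I₀, giving I₀ = 50.4/0.02161 = 2332 W/m².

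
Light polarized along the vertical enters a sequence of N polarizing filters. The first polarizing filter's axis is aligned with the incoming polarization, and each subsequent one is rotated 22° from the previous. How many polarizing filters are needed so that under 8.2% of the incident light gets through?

N = 18

First polarizer is aligned with the polarization: full transmission.
Each further stage multiplies by cos²(22°) = 0.8597.
After N polarizers: T = 0.8597^(N−1). Require T < 0.082 ⇒ N−1 > ln(0.082)/ln(0.8597) = 16.54, so N−1 ≥ 17 and N = 18.
Check: N=18 gives T = 0.0765 < 0.082; N=17 gives T = 0.08898.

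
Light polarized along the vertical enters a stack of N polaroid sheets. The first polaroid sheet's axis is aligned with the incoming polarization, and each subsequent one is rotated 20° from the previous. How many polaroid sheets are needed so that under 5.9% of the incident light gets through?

N = 24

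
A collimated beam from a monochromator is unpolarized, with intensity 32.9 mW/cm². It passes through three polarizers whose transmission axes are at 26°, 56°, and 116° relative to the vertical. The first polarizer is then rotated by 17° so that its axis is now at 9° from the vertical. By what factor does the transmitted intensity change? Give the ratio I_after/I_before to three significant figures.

Before rotation:
Unpolarized light through the first polarizer → I₁ = ½ I₀, now polarized at 26°.
I₂ = I₁ cos²(56° − 26°) = 0.5 I₀ · cos²(30°) = 0.375 I₀.
I₃ = I₂ cos²(116° − 56°) = 0.375 I₀ · cos²(60°) = 0.09375 I₀.
After rotation:
Unpolarized light through the first polarizer → I₁ = ½ I₀, now polarized at 9°.
I₂ = I₁ cos²(56° − 9°) = 0.5 I₀ · cos²(47°) = 0.2326 I₀.
I₃ = I₂ cos²(116° − 56°) = 0.2326 I₀ · cos²(60°) = 0.05814 I₀.
Ratio = 0.05814 / 0.09375 = 0.6202.

I_new/I_old ≈ 0.620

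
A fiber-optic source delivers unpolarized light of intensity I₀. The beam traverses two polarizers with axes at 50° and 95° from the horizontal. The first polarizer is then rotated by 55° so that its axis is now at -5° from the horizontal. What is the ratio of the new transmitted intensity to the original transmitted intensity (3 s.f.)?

I_new/I_old ≈ 0.0603

Before rotation:
Unpolarized light through the first polarizer → I₁ = ½ I₀, now polarized at 50°.
I₂ = I₁ cos²(95° − 50°) = 0.5 I₀ · cos²(45°) = 0.25 I₀.
After rotation:
Unpolarized light through the first polarizer → I₁ = ½ I₀, now polarized at -5°.
Angle between axes 1 and 2: 80°. I₂ = 0.5 I₀ · cos²(80°) = 0.01508 I₀.
Ratio = 0.01508 / 0.25 = 0.06031.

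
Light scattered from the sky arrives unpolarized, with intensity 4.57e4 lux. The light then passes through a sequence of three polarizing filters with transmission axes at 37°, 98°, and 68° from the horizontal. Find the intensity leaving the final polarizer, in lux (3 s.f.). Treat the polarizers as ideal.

I ≈ 4030 lux

Unpolarized light through the first polarizer → I₁ = 4.57e4 lux/2 = 2.285e+04 lux, polarized at 37°.
I₂ = I₁ · cos²(61°) = 2.285e+04 · 0.235 = 5371 lux.
I₃ = I₂ · cos²(30°) = 5371 · 0.75 = 4028 lux.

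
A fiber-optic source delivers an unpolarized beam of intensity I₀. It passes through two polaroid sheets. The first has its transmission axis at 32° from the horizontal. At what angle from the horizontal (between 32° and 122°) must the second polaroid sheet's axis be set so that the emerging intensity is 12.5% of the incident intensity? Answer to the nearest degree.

Unpolarized light through the first polarizer → I₁ = ½ I₀, now polarized at 32°.
Need I₂/I₀ = 0.125, so cos²(θ − 32°) = 0.125 / 0.5 = 0.25.
θ − 32° = arccos(√0.25) = 60.0°, giving θ ≈ 32 + 60.0 = 92.0°.

θ ≈ 92°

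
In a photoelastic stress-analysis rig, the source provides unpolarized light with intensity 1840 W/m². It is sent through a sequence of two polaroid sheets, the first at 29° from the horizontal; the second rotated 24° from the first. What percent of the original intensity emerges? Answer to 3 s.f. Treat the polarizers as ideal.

≈ 41.7%

Unpolarized light through the first polarizer → I₁ = 1840 W/m²/2 = 920 W/m², polarized at 29°.
I₂ = I₁ · cos²(24°) = 920 · 0.8346 = 767.8 W/m².
That is 41.73% of the incident intensity.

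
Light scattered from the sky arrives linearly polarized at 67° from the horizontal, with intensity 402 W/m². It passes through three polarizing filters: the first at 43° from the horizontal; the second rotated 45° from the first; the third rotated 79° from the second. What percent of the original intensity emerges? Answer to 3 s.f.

I₁ = 402 W/m² · cos²(24°) = 335.5 W/m².
I₂ = I₁ · cos²(45°) = 335.5 · 0.5 = 167.7 W/m².
I₃ = I₂ · cos²(79°) = 167.7 · 0.03641 = 6.107 W/m².
That is 1.519% of the incident intensity.

≈ 1.52%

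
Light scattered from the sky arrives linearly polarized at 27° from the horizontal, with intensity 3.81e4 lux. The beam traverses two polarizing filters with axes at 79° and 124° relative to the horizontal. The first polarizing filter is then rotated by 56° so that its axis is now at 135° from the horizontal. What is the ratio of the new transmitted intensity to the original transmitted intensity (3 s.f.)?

I_new/I_old ≈ 0.486

Before rotation:
I₁ = I₀ cos²(79° − 27°) = I₀ cos²(52°) = 0.379 I₀.
I₂ = I₁ cos²(124° − 79°) = 0.379 I₀ · cos²(45°) = 0.1895 I₀.
After rotation:
I₁ = I₀ cos²(135° − 27°) = I₀ cos²(72°) = 0.09549 I₀.
I₂ = I₁ cos²(124° − 135°) = 0.09549 I₀ · cos²(11°) = 0.09201 I₀.
Ratio = 0.09201 / 0.1895 = 0.4855.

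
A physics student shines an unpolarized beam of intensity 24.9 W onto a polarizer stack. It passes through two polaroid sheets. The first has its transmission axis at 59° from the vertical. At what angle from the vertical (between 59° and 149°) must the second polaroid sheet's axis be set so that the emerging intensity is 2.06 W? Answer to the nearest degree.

θ ≈ 125°

Unpolarized light through the first polarizer → I₁ = ½ I₀, now polarized at 59°.
Target fraction: 2.06 / 24.9 W = 0.08273 of I₀.
Need I₂/I₀ = 0.08273, so cos²(θ − 59°) = 0.08273 / 0.5 = 0.1655.
θ − 59° = arccos(√0.1655) = 66.0°, giving θ ≈ 59 + 66.0 = 125.0°.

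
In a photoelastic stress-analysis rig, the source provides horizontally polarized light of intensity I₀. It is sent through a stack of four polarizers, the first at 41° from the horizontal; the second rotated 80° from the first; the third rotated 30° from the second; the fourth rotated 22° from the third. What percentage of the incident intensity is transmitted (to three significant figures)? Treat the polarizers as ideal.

By Malus's law, I₁ = I₀ cos²(41° − 0°) = I₀ cos²(41°) = 0.5696 I₀.
I₂ = I₁ cos²(80°) = 0.5696 · 0.03015 I₀ = 0.01718 I₀.
I₃ = I₂ cos²(30°) = 0.01718 · 0.75 I₀ = 0.01288 I₀.
I₄ = I₃ cos²(22°) = 0.01288 · 0.8597 I₀ = 0.01107 I₀.
That is 1.107% of the incident intensity.

≈ 1.11%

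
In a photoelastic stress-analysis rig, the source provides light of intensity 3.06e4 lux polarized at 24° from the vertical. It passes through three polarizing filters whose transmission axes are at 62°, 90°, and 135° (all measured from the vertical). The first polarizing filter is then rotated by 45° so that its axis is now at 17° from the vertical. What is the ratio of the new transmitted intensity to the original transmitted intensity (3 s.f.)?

I_new/I_old ≈ 0.174

Before rotation:
I₁ = I₀ cos²(62° − 24°) = I₀ cos²(38°) = 0.621 I₀.
I₂ = I₁ cos²(90° − 62°) = 0.621 I₀ · cos²(28°) = 0.4841 I₀.
I₃ = I₂ cos²(135° − 90°) = 0.4841 I₀ · cos²(45°) = 0.242 I₀.
After rotation:
I₁ = I₀ cos²(17° − 24°) = I₀ cos²(7°) = 0.9851 I₀.
I₂ = I₁ cos²(90° − 17°) = 0.9851 I₀ · cos²(73°) = 0.08421 I₀.
I₃ = I₂ cos²(135° − 90°) = 0.08421 I₀ · cos²(45°) = 0.04211 I₀.
Ratio = 0.04211 / 0.242 = 0.174.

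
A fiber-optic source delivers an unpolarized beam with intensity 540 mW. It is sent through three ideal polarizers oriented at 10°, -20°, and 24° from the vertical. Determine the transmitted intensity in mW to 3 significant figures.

I ≈ 105 mW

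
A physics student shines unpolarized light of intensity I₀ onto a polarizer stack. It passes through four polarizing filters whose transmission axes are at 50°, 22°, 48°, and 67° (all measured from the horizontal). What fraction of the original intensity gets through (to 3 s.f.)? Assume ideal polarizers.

≈ 0.282 I₀

Unpolarized light through the first polarizer → I₁ = ½ I₀, now polarized at 50°.
I₂ = I₁ cos²(22° − 50°) = 0.5 I₀ · cos²(28°) = 0.3898 I₀.
I₃ = I₂ cos²(48° − 22°) = 0.3898 I₀ · cos²(26°) = 0.3149 I₀.
I₄ = I₃ cos²(67° − 48°) = 0.3149 I₀ · cos²(19°) = 0.2815 I₀.
Transmitted fraction = 0.2815.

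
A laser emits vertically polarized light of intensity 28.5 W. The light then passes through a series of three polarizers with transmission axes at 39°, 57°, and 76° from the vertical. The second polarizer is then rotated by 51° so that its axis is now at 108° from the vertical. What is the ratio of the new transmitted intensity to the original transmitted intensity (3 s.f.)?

Before rotation:
By Malus's law, I₁ = I₀ cos²(39° − 0°) = I₀ cos²(39°) = 0.604 I₀.
I₂ = I₁ cos²(57° − 39°) = 0.604 I₀ · cos²(18°) = 0.5463 I₀.
I₃ = I₂ cos²(76° − 57°) = 0.5463 I₀ · cos²(19°) = 0.4884 I₀.
After rotation:
I₁ = I₀ cos²(39° − 0°) = I₀ cos²(39°) = 0.604 I₀.
I₂ = I₁ cos²(108° − 39°) = 0.604 I₀ · cos²(69°) = 0.07756 I₀.
I₃ = I₂ cos²(76° − 108°) = 0.07756 I₀ · cos²(32°) = 0.05578 I₀.
Ratio = 0.05578 / 0.4884 = 0.1142.

I_new/I_old ≈ 0.114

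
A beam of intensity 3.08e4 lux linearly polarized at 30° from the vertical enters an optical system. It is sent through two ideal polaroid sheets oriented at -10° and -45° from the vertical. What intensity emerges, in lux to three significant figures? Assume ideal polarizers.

I ≈ 1.21e4 lux

I₁ = 3.08e4 lux · cos²(40°) = 1.807e+04 lux.
I₂ = I₁ · cos²(35°) = 1.807e+04 · 0.671 = 1.213e+04 lux.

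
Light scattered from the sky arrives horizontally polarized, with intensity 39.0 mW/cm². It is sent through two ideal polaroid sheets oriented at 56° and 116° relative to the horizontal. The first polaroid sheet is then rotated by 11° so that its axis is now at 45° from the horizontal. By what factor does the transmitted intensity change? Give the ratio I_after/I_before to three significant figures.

I_new/I_old ≈ 0.678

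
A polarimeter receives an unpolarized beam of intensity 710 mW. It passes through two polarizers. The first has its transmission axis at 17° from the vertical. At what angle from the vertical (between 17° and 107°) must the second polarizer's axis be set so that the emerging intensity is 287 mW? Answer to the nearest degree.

Unpolarized light through the first polarizer → I₁ = ½ I₀, now polarized at 17°.
Target fraction: 287 / 710 mW = 0.4042 of I₀.
Need I₂/I₀ = 0.4042, so cos²(θ − 17°) = 0.4042 / 0.5 = 0.8085.
θ − 17° = arccos(√0.8085) = 26.0°, giving θ ≈ 17 + 26.0 = 43.0°.

θ ≈ 43°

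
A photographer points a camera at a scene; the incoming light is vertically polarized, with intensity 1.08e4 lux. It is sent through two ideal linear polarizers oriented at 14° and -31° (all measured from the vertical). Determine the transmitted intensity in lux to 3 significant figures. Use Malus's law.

I ≈ 5080 lux

By Malus's law, I₁ = 1.08e4 lux · cos²(14°) = 1.017e+04 lux.
I₂ = I₁ · cos²(45°) = 1.017e+04 · 0.5 = 5084 lux.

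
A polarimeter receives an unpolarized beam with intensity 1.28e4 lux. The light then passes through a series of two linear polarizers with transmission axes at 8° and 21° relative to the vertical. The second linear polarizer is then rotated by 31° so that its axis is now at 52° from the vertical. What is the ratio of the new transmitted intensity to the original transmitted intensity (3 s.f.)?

I_new/I_old ≈ 0.545

Before rotation:
Unpolarized light through the first polarizer → I₁ = ½ I₀, now polarized at 8°.
I₂ = I₁ cos²(21° − 8°) = 0.5 I₀ · cos²(13°) = 0.4747 I₀.
After rotation:
Unpolarized light through the first polarizer → I₁ = ½ I₀, now polarized at 8°.
I₂ = I₁ cos²(52° − 8°) = 0.5 I₀ · cos²(44°) = 0.2587 I₀.
Ratio = 0.2587 / 0.4747 = 0.545.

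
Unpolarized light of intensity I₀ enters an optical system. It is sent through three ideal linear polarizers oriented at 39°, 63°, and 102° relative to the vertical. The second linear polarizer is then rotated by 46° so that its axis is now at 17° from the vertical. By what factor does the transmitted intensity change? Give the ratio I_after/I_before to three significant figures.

I_new/I_old ≈ 0.0130

Before rotation:
Unpolarized light through the first polarizer → I₁ = ½ I₀, now polarized at 39°.
I₂ = I₁ cos²(63° − 39°) = 0.5 I₀ · cos²(24°) = 0.4173 I₀.
I₃ = I₂ cos²(102° − 63°) = 0.4173 I₀ · cos²(39°) = 0.252 I₀.
After rotation:
Unpolarized light through the first polarizer → I₁ = ½ I₀, now polarized at 39°.
I₂ = I₁ cos²(17° − 39°) = 0.5 I₀ · cos²(22°) = 0.4298 I₀.
I₃ = I₂ cos²(102° − 17°) = 0.4298 I₀ · cos²(85°) = 0.003265 I₀.
Ratio = 0.003265 / 0.252 = 0.01296.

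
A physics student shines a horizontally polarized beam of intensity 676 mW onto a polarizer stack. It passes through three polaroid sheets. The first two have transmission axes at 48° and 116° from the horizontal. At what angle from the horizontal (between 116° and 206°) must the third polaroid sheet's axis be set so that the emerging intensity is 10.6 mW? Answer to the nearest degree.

I₁ = I₀ cos²(48° − 0°) = I₀ cos²(48°) = 0.4477 I₀.
I₂ = I₁ cos²(116° − 48°) = 0.4477 I₀ · cos²(68°) = 0.06283 I₀.
Target fraction: 10.6 / 676 mW = 0.01568 of I₀.
Need I₃/I₀ = 0.01568, so cos²(θ − 116°) = 0.01568 / 0.06283 = 0.2496.
θ − 116° = arccos(√0.2496) = 60.0°, giving θ ≈ 116 + 60.0 = 176.0°.

θ ≈ 176°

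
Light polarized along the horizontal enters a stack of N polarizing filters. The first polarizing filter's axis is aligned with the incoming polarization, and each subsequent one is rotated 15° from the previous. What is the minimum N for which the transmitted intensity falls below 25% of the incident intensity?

N = 21

First polarizer is aligned with the polarization: full transmission.
Each further stage multiplies by cos²(15°) = 0.933.
After N polarizers: T = 0.933^(N−1). Require T < 0.25 ⇒ N−1 > ln(0.25)/ln(0.933) = 19.99, so N−1 ≥ 20 and N = 21.
Check: N=21 gives T = 0.2499 < 0.25; N=20 gives T = 0.2678.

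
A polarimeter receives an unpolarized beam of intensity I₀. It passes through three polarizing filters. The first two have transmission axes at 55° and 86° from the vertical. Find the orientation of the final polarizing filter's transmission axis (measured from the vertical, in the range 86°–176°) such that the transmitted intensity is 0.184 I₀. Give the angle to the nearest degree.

Unpolarized light through the first polarizer → I₁ = ½ I₀, now polarized at 55°.
I₂ = I₁ cos²(86° − 55°) = 0.5 I₀ · cos²(31°) = 0.3674 I₀.
Need I₃/I₀ = 0.184, so cos²(θ − 86°) = 0.184 / 0.3674 = 0.5009.
θ − 86° = arccos(√0.5009) = 45.0°, giving θ ≈ 86 + 45.0 = 131.0°.

θ ≈ 131°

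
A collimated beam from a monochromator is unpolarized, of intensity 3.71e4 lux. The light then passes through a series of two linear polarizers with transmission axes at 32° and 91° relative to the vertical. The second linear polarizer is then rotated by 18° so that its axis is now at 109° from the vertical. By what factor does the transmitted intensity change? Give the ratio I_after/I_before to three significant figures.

Before rotation:
Unpolarized light through the first polarizer → I₁ = ½ I₀, now polarized at 32°.
I₂ = I₁ cos²(91° − 32°) = 0.5 I₀ · cos²(59°) = 0.1326 I₀.
After rotation:
Unpolarized light through the first polarizer → I₁ = ½ I₀, now polarized at 32°.
I₂ = I₁ cos²(109° − 32°) = 0.5 I₀ · cos²(77°) = 0.0253 I₀.
Ratio = 0.0253 / 0.1326 = 0.1908.

I_new/I_old ≈ 0.191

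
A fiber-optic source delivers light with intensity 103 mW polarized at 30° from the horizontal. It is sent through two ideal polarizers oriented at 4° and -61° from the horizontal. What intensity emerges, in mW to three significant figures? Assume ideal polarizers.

I₁ = 103 mW · cos²(26°) = 83.21 mW.
I₂ = I₁ · cos²(65°) = 83.21 · 0.1786 = 14.86 mW.

I ≈ 14.9 mW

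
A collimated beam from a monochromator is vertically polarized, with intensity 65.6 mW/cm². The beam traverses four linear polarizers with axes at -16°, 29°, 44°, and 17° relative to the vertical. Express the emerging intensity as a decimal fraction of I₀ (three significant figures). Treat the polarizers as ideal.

I₁ = 65.6 mW/cm² · cos²(16°) = 60.62 mW/cm².
I₂ = I₁ · cos²(45°) = 60.62 · 0.5 = 30.31 mW/cm².
I₃ = I₂ · cos²(15°) = 30.31 · 0.933 = 28.28 mW/cm².
I₄ = I₃ · cos²(27°) = 28.28 · 0.7939 = 22.45 mW/cm².
Transmitted fraction = 0.3422.

I/I₀ ≈ 0.342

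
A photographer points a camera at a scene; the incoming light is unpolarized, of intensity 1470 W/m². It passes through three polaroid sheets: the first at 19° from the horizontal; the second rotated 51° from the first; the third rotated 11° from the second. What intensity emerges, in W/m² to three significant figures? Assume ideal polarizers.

I ≈ 280 W/m²

Unpolarized light through the first polarizer → I₁ = 1470 W/m²/2 = 735 W/m², polarized at 19°.
I₂ = I₁ · cos²(51°) = 735 · 0.396 = 291.1 W/m².
I₃ = I₂ · cos²(11°) = 291.1 · 0.9636 = 280.5 W/m².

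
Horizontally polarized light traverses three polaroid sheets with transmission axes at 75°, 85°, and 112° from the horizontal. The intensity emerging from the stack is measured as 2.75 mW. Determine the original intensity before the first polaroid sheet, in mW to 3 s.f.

I₁ = I₀ cos²(75° − 0°) = I₀ cos²(75°) = 0.06699 I₀.
I₂ = I₁ cos²(85° − 75°) = 0.06699 I₀ · cos²(10°) = 0.06497 I₀.
I₃ = I₂ cos²(112° − 85°) = 0.06497 I₀ · cos²(27°) = 0.05158 I₀.
So 2.75 mW = 0.05158 I₀, giving I₀ = 2.75/0.05158 = 53.32 mW.

I₀ ≈ 53.3 mW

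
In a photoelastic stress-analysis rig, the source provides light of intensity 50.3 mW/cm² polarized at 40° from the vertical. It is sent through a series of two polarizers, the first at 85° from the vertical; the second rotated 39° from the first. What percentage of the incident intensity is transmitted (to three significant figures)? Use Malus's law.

≈ 30.2%

By Malus's law, I₁ = 50.3 mW/cm² · cos²(45°) = 25.15 mW/cm².
I₂ = I₁ · cos²(39°) = 25.15 · 0.604 = 15.19 mW/cm².
That is 30.2% of the incident intensity.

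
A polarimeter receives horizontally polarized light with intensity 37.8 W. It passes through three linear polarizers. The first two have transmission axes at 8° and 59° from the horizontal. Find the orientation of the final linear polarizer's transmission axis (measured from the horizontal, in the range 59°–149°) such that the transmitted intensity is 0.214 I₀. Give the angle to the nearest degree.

θ ≈ 101°

By Malus's law, I₁ = I₀ cos²(8° − 0°) = I₀ cos²(8°) = 0.9806 I₀.
I₂ = I₁ cos²(59° − 8°) = 0.9806 I₀ · cos²(51°) = 0.3884 I₀.
Need I₃/I₀ = 0.214, so cos²(θ − 59°) = 0.214 / 0.3884 = 0.551.
θ − 59° = arccos(√0.551) = 42.1°, giving θ ≈ 59 + 42.1 = 101.1°.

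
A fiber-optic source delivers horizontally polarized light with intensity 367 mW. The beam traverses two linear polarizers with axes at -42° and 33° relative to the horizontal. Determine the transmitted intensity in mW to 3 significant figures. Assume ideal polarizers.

I ≈ 13.6 mW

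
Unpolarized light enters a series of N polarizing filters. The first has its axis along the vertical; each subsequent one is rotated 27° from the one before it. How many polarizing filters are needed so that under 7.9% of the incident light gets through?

First polarizer halves the unpolarized light: factor 1/2.
Each further stage multiplies by cos²(27°) = 0.7939.
After N polarizers: T = 0.5·0.7939^(N−1). Require T < 0.079 ⇒ N−1 > ln(0.079/0.5)/ln(0.7939) = 7.99, so N−1 ≥ 8 and N = 9.
Check: N=9 gives T = 0.0789 < 0.079; N=8 gives T = 0.09938.

N = 9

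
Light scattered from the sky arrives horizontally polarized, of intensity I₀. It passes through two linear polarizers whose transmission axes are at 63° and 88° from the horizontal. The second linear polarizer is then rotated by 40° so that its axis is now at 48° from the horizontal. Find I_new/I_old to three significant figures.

Before rotation:
By Malus's law, I₁ = I₀ cos²(63° − 0°) = I₀ cos²(63°) = 0.2061 I₀.
I₂ = I₁ cos²(88° − 63°) = 0.2061 I₀ · cos²(25°) = 0.1693 I₀.
After rotation:
I₁ = I₀ cos²(63° − 0°) = I₀ cos²(63°) = 0.2061 I₀.
I₂ = I₁ cos²(48° − 63°) = 0.2061 I₀ · cos²(15°) = 0.1923 I₀.
Ratio = 0.1923 / 0.1693 = 1.136.

I_new/I_old ≈ 1.14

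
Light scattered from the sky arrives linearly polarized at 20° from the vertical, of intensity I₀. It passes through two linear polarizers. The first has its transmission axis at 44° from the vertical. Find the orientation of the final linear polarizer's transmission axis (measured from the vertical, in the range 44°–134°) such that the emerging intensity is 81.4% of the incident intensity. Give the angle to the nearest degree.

I₁ = I₀ cos²(44° − 20°) = I₀ cos²(24°) = 0.8346 I₀.
Need I₂/I₀ = 0.814, so cos²(θ − 44°) = 0.814 / 0.8346 = 0.9754.
θ − 44° = arccos(√0.9754) = 9.0°, giving θ ≈ 44 + 9.0 = 53.0°.

θ ≈ 53°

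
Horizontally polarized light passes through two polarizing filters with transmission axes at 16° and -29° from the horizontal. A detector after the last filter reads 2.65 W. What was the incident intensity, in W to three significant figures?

I₁ = I₀ cos²(16° − 0°) = I₀ cos²(16°) = 0.924 I₀.
I₂ = I₁ cos²(-29° − 16°) = 0.924 I₀ · cos²(45°) = 0.462 I₀.
So 2.65 W = 0.462 I₀, giving I₀ = 2.65/0.462 = 5.736 W.

I₀ ≈ 5.74 W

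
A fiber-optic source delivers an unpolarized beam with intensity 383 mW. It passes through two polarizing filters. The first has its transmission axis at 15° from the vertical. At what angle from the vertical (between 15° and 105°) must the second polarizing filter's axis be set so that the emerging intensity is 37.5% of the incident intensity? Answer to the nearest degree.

Unpolarized light through the first polarizer → I₁ = ½ I₀, now polarized at 15°.
Need I₂/I₀ = 0.375, so cos²(θ − 15°) = 0.375 / 0.5 = 0.75.
θ − 15° = arccos(√0.75) = 30.0°, giving θ ≈ 15 + 30.0 = 45.0°.

θ ≈ 45°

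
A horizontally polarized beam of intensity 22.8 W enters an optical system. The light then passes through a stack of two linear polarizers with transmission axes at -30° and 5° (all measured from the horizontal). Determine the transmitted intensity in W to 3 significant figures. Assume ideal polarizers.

I₁ = 22.8 W · cos²(30°) = 17.1 W.
I₂ = I₁ · cos²(35°) = 17.1 · 0.671 = 11.47 W.

I ≈ 11.5 W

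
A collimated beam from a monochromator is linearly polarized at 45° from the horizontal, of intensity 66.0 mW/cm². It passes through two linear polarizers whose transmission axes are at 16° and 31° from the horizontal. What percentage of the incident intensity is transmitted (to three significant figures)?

I₁ = 66.0 mW/cm² · cos²(29°) = 50.49 mW/cm².
I₂ = I₁ · cos²(15°) = 50.49 · 0.933 = 47.11 mW/cm².
That is 71.37% of the incident intensity.

≈ 71.4%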